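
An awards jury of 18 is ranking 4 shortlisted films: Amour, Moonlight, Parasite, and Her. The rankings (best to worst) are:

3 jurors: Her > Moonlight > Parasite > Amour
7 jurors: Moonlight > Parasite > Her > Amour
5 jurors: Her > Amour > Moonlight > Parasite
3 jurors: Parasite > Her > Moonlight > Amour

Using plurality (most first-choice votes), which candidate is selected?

Her

First-place votes: Amour 0, Moonlight 7, Parasite 3, Her 8.
Her has the most first-place votes.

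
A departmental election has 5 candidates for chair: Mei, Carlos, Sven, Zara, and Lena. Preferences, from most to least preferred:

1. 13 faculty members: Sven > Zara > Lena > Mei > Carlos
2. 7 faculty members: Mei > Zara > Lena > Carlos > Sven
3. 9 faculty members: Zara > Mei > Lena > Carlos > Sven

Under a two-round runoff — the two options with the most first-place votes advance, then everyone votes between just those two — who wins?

Round 1 first-place votes: Mei 7, Carlos 0, Sven 13, Zara 9, Lena 0.
Sven and Zara advance.
Runoff: Sven is preferred to Zara by 13 voters; Zara by 16.
Zara wins the runoff.

Zara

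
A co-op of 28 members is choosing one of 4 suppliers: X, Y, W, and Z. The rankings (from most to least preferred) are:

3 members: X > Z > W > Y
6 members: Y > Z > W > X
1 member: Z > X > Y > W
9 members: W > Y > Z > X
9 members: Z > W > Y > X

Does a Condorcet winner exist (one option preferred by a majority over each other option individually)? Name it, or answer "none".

Checking pairwise contests:
Y beats X 24–4.
W beats Y 21–7.
Z beats W 19–9.
Y beats Z 15–13.
Every option loses at least one head-to-head, so there is no Condorcet winner.

none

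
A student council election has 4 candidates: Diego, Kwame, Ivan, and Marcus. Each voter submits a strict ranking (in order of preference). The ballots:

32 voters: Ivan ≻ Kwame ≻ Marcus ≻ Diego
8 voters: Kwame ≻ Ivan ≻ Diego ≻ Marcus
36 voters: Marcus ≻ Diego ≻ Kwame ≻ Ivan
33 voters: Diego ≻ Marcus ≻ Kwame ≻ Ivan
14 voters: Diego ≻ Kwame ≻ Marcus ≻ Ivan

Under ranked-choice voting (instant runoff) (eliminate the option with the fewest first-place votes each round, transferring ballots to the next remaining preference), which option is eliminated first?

Round 1: Diego 47, Kwame 8, Ivan 32, Marcus 36. Eliminate Kwame.

Kwame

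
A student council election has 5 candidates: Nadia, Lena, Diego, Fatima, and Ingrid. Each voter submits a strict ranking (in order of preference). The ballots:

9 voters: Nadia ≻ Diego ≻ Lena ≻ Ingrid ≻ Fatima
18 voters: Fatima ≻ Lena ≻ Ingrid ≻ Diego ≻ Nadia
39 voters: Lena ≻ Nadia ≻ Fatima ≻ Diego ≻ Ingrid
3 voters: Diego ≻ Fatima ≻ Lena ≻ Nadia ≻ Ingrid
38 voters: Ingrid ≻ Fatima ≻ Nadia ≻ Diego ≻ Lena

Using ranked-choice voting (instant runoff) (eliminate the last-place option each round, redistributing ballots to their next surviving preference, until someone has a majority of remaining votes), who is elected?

Lena

Round 1: Nadia 9, Lena 39, Diego 3, Fatima 18, Ingrid 38. Eliminate Diego.
Round 2: Nadia 9, Lena 39, Fatima 21, Ingrid 38. Eliminate Nadia.
Round 3: Lena 48, Fatima 21, Ingrid 38. Eliminate Fatima.
Round 4: Lena 69, Ingrid 38. Lena has a majority.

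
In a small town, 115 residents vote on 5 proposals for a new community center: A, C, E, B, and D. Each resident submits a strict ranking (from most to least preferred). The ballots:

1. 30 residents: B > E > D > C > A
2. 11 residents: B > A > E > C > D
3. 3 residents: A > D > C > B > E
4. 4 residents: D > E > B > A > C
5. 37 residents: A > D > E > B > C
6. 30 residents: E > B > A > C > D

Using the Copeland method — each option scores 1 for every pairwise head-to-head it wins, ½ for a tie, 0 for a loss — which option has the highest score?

E

A: beats C and D; loses to E and B → score 2.
C: loses to A, E, B, and D → score 0.
E: beats A, C, B, and D → score 4.
B: beats A, C, and D; loses to E → score 3.
D: beats C; loses to A, E, and B → score 1.
E has the best pairwise record.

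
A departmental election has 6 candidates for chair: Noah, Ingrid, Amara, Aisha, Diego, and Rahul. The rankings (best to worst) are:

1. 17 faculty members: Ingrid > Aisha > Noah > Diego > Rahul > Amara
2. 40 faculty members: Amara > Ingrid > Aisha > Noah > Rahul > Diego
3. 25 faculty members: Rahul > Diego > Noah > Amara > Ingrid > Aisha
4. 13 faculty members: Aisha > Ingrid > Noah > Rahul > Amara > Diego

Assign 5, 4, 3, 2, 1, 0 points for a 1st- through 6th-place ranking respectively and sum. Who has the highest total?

Noah: 17·3 + 40·2 + 25·3 + 13·3 = 245
Ingrid: 17·5 + 40·4 + 25·1 + 13·4 = 322
Amara: 17·0 + 40·5 + 25·2 + 13·1 = 263
Aisha: 17·4 + 40·3 + 25·0 + 13·5 = 253
Diego: 17·2 + 40·0 + 25·4 + 13·0 = 134
Rahul: 17·1 + 40·1 + 25·5 + 13·2 = 208
Ingrid has the highest Borda score (322).

Ingrid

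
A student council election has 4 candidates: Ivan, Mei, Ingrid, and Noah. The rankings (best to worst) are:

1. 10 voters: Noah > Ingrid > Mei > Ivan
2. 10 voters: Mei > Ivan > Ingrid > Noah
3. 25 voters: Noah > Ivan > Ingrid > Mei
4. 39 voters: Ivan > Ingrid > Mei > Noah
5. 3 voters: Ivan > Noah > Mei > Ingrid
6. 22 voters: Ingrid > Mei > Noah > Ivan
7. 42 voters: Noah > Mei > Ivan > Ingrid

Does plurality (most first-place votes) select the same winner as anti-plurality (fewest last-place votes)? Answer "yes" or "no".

Plurality — first-place votes: Ivan 42, Mei 10, Ingrid 22, Noah 77. Winner: Noah.
Anti-plurality — last-place votes: Ivan 32, Mei 25, Ingrid 45, Noah 49. Winner: Mei.
The two methods disagree.

no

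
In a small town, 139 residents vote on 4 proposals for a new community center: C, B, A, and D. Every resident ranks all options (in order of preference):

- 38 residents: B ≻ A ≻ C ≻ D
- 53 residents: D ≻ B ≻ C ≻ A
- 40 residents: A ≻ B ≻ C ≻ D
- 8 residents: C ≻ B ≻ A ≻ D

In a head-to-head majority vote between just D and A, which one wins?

Voters preferring D to A: 53; preferring A to D: 86.
A wins the head-to-head.

A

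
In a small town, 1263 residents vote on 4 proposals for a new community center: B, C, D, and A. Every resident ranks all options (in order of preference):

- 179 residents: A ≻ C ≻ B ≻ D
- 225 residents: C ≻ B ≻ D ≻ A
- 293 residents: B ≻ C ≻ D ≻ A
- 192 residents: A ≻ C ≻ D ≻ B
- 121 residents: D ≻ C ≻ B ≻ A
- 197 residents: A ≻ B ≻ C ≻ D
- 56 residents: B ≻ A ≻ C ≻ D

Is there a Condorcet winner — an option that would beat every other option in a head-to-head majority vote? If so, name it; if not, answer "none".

C

C vs B: 717–546 for C.
C vs D: 1142–121 for C.
C vs A: 639–624 for C.
C beats every other option head-to-head.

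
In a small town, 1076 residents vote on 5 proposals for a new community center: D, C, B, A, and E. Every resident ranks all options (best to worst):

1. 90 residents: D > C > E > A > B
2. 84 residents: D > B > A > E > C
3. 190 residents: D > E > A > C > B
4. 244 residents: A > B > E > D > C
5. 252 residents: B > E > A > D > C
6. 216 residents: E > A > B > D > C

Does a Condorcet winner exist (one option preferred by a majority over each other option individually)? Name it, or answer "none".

Checking pairwise contests:
B beats D 712–364.
D beats C 1076–0.
A beats B 740–336.
E beats A 748–328.
B beats E 580–496.
Every option loses at least one head-to-head, so there is no Condorcet winner.

none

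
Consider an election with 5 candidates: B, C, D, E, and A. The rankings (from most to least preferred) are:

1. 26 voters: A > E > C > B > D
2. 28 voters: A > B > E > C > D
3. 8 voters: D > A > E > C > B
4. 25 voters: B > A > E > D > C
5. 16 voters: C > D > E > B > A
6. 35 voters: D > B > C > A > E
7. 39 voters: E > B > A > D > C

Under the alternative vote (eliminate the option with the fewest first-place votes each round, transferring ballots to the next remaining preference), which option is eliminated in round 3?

Round 1: B 25, C 16, D 43, E 39, A 54. Eliminate C.
Round 2: B 25, D 59, E 39, A 54. Eliminate B.
Round 3: D 59, E 39, A 79. Eliminate E.

E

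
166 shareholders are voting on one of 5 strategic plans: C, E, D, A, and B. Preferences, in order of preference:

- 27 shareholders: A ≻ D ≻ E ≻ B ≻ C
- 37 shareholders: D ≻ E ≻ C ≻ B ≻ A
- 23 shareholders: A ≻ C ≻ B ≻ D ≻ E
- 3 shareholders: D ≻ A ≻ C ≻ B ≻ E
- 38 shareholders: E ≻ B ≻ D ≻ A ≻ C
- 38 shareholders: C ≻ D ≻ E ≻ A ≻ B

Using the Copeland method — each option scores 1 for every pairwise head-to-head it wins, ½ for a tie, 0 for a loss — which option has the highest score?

D

C: beats B; loses to E, D, and A → score 1.
E: beats C, A, and B; loses to D → score 3.
D: beats C, E, A, and B → score 4.
A: beats C and B; loses to E and D → score 2.
B: loses to C, E, D, and A → score 0.
D has the best pairwise record.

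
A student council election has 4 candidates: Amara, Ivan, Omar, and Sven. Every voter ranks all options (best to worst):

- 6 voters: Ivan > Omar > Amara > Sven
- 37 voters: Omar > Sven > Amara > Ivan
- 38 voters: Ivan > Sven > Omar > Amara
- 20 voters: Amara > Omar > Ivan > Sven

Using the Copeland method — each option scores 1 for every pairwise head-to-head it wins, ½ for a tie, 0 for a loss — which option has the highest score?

Amara: beats Ivan; loses to Omar and Sven → score 1.
Ivan: beats Sven; loses to Amara and Omar → score 1.
Omar: beats Amara, Ivan, and Sven → score 3.
Sven: beats Amara; loses to Ivan and Omar → score 1.
Omar has the best pairwise record.

Omar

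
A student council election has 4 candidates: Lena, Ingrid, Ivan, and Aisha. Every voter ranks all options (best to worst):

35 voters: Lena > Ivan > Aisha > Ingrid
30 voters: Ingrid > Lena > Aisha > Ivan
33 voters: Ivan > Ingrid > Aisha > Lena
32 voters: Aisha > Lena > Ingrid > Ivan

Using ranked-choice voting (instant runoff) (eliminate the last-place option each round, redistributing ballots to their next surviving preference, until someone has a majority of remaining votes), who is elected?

Lena

Round 1: Lena 35, Ingrid 30, Ivan 33, Aisha 32. Eliminate Ingrid.
Round 2: Lena 65, Ivan 33, Aisha 32. Eliminate Aisha.
Round 3: Lena 97, Ivan 33. Lena has a majority.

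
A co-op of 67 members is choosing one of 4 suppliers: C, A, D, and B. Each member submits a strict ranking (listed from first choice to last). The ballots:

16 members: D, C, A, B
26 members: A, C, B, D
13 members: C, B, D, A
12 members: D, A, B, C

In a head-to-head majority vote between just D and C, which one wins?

Voters preferring D to C: 28; preferring C to D: 39.
C wins the head-to-head.

C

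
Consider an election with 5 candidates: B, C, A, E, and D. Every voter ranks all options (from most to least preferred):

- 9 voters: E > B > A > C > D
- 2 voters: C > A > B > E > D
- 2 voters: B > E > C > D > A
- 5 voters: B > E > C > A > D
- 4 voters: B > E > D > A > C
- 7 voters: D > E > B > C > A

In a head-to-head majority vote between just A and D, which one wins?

A

Voters preferring A to D: 16; preferring D to A: 13.
A wins the head-to-head.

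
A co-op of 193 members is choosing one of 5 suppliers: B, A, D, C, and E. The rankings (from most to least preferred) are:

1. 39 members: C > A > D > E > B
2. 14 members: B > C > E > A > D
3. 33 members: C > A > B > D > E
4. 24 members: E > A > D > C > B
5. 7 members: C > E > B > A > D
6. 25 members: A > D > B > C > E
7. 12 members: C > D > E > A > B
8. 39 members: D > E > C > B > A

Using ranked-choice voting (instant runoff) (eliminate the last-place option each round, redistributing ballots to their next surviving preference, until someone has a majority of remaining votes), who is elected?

Round 1: B 14, A 25, D 39, C 91, E 24. Eliminate B.
Round 2: A 25, D 39, C 105, E 24. C has a majority.

C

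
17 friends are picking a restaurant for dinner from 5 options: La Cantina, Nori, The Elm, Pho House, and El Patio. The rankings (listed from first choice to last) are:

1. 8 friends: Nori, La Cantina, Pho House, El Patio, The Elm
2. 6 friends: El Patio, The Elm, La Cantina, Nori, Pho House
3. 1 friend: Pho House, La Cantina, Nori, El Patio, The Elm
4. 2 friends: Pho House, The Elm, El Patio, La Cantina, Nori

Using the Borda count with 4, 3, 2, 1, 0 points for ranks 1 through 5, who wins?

La Cantina

La Cantina: 8·3 + 6·2 + 1·3 + 2·1 = 41
Nori: 8·4 + 6·1 + 1·2 + 2·0 = 40
The Elm: 8·0 + 6·3 + 1·0 + 2·3 = 24
Pho House: 8·2 + 6·0 + 1·4 + 2·4 = 28
El Patio: 8·1 + 6·4 + 1·1 + 2·2 = 37
La Cantina has the highest Borda score (41).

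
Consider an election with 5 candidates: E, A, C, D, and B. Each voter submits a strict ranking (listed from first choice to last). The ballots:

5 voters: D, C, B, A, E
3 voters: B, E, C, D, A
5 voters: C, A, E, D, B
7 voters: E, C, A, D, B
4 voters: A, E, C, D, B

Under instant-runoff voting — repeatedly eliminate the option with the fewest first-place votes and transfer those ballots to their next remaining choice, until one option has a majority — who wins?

Round 1: E 7, A 4, C 5, D 5, B 3. Eliminate B.
Round 2: E 10, A 4, C 5, D 5. Eliminate A.
Round 3: E 14, C 5, D 5. E has a majority.

E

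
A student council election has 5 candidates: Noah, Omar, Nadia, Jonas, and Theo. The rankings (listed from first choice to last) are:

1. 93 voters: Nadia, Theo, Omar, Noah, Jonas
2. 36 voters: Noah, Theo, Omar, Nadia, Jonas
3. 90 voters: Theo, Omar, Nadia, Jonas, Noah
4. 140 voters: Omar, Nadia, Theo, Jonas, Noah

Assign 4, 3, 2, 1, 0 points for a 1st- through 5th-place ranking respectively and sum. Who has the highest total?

Noah: 93·1 + 36·4 + 90·0 + 140·0 = 237
Omar: 93·2 + 36·2 + 90·3 + 140·4 = 1088
Nadia: 93·4 + 36·1 + 90·2 + 140·3 = 1008
Jonas: 93·0 + 36·0 + 90·1 + 140·1 = 230
Theo: 93·3 + 36·3 + 90·4 + 140·2 = 1027
Omar has the highest Borda score (1088).

Omar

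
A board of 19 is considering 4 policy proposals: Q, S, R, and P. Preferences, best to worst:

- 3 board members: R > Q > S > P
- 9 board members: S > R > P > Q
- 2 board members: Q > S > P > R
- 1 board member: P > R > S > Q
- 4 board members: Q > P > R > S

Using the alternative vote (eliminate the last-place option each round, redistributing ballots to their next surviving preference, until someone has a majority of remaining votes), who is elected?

Round 1: Q 6, S 9, R 3, P 1. Eliminate P.
Round 2: Q 6, S 9, R 4. Eliminate R.
Round 3: Q 9, S 10. S has a majority.

S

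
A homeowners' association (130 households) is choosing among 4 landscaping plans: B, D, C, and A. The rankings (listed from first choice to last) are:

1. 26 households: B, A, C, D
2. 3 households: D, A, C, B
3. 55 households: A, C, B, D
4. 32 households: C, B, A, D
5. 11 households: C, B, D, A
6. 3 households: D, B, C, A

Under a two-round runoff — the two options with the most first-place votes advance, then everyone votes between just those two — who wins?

A

Round 1 first-place votes: B 26, D 6, C 43, A 55.
A and C advance.
Runoff: A is preferred to C by 84 voters; C by 46.
A wins the runoff.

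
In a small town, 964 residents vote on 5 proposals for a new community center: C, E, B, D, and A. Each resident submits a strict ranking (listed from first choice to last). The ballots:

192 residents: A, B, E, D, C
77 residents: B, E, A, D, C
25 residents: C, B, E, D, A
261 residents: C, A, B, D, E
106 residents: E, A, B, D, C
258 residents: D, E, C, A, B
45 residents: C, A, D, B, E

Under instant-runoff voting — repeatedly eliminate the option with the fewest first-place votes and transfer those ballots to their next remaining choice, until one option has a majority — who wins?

C

Round 1: C 331, E 106, B 77, D 258, A 192. Eliminate B.
Round 2: C 331, E 183, D 258, A 192. Eliminate E.
Round 3: C 331, D 258, A 375. Eliminate D.
Round 4: C 589, A 375. C has a majority.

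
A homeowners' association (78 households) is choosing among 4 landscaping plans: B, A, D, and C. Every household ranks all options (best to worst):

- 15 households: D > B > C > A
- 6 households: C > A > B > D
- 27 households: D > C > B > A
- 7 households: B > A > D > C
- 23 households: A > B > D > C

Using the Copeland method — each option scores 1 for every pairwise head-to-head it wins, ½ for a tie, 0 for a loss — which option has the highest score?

B: beats A and C; loses to D → score 2.
A: loses to B, D, and C → score 0.
D: beats B, A, and C → score 3.
C: beats A; loses to B and D → score 1.
D has the best pairwise record.

D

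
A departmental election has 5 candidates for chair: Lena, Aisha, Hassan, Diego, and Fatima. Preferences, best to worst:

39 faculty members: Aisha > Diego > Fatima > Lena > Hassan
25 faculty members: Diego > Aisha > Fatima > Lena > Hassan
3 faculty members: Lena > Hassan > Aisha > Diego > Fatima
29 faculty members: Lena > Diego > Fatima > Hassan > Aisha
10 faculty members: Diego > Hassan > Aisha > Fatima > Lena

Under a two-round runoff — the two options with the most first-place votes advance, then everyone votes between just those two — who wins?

Round 1 first-place votes: Lena 32, Aisha 39, Hassan 0, Diego 35, Fatima 0.
Aisha and Diego advance.
Runoff: Aisha is preferred to Diego by 42 voters; Diego by 64.
Diego wins the runoff.

Diego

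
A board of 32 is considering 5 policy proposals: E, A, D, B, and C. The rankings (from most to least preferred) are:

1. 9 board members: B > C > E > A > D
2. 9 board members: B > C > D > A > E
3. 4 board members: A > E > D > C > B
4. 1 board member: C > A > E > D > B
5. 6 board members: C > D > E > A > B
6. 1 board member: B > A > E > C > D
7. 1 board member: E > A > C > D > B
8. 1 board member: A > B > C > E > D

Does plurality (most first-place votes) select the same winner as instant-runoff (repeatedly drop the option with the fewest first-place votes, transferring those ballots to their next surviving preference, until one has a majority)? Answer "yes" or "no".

Plurality — first-place votes: E 1, A 5, D 0, B 19, C 7. Winner: B.
Instant-runoff — R1 E 1, A 5, D 0, B 19, C 7 (B winner). Winner: B.
The two methods agree.

yes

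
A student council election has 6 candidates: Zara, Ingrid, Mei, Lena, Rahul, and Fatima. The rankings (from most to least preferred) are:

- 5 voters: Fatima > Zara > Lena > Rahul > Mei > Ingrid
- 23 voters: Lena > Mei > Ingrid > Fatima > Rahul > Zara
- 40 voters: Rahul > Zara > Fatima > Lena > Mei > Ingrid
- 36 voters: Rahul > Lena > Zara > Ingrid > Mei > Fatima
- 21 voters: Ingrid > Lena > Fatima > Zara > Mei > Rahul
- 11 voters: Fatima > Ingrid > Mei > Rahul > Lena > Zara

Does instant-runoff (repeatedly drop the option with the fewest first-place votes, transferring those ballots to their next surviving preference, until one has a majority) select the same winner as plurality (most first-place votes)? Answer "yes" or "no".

yes

Instant-runoff — R1 Zara 0, Ingrid 21, Mei 0, Lena 23, Rahul 76, Fatima 16 (Rahul winner). Winner: Rahul.
Plurality — first-place votes: Zara 0, Ingrid 21, Mei 0, Lena 23, Rahul 76, Fatima 16. Winner: Rahul.
The two methods agree.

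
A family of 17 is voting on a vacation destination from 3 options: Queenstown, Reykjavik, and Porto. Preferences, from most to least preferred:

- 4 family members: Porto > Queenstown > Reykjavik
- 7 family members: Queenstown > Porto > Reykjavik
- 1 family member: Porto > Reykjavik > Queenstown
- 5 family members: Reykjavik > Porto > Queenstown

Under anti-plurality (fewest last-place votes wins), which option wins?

Porto

Last-place votes: Queenstown 6, Reykjavik 11, Porto 0.
Porto is ranked last by the fewest voters, so Porto wins.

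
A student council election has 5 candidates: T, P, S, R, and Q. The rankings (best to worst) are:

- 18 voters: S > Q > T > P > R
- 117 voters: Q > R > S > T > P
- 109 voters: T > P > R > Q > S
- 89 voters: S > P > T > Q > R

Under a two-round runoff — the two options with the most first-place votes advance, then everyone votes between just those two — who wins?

T

Round 1 first-place votes: T 109, P 0, S 107, R 0, Q 117.
Q and T advance.
Runoff: Q is preferred to T by 135 voters; T by 198.
T wins the runoff.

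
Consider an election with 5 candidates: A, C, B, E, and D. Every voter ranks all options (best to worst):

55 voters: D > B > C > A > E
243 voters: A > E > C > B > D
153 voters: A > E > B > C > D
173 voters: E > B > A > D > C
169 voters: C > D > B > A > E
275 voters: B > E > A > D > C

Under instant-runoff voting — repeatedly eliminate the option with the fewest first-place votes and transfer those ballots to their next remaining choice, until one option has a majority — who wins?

Round 1: A 396, C 169, B 275, E 173, D 55. Eliminate D.
Round 2: A 396, C 169, B 330, E 173. Eliminate C.
Round 3: A 396, B 499, E 173. Eliminate E.
Round 4: A 396, B 672. B has a majority.

B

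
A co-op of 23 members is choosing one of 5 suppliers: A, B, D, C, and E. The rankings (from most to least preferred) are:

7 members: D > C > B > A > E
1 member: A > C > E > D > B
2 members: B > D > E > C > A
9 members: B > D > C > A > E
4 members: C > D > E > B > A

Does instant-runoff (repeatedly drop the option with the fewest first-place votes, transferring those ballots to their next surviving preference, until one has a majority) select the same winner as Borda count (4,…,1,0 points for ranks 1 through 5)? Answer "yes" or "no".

yes

Instant-runoff — R1 A 1, B 11, D 7, C 4, E 0 (E out); R2 A 1, B 11, D 7, C 4 (A out); R3 B 11, D 7, C 5 (C out); R4 B 11, D 12 (D winner). Winner: D.
Borda — scores: A 20, B 62, D 74, C 60, E 14. Winner: D.
The two methods agree.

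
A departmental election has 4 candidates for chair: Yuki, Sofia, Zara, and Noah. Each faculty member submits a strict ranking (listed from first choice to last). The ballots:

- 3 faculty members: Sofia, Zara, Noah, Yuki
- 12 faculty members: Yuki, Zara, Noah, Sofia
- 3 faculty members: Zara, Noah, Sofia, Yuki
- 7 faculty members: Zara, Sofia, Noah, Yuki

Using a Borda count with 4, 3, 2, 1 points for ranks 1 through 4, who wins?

Zara

Yuki: 3·1 + 12·4 + 3·1 + 7·1 = 61
Sofia: 3·4 + 12·1 + 3·2 + 7·3 = 51
Zara: 3·3 + 12·3 + 3·4 + 7·4 = 85
Noah: 3·2 + 12·2 + 3·3 + 7·2 = 53
Zara has the highest Borda score (85).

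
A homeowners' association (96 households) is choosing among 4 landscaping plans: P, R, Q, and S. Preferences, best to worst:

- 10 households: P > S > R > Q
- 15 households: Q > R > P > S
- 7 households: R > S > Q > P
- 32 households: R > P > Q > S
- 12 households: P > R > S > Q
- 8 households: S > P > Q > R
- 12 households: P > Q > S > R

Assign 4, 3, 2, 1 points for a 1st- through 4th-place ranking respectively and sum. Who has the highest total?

P: 10·4 + 15·2 + 7·1 + 32·3 + 12·4 + 8·3 + 12·4 = 293
R: 10·2 + 15·3 + 7·4 + 32·4 + 12·3 + 8·1 + 12·1 = 277
Q: 10·1 + 15·4 + 7·2 + 32·2 + 12·1 + 8·2 + 12·3 = 212
S: 10·3 + 15·1 + 7·3 + 32·1 + 12·2 + 8·4 + 12·2 = 178
P has the highest Borda score (293).

P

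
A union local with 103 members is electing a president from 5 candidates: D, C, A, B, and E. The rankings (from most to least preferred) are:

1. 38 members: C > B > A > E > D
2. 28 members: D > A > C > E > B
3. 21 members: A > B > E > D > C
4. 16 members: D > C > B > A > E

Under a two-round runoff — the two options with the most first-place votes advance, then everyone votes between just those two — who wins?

D

Round 1 first-place votes: D 44, C 38, A 21, B 0, E 0.
D and C advance.
Runoff: D is preferred to C by 65 voters; C by 38.
D wins the runoff.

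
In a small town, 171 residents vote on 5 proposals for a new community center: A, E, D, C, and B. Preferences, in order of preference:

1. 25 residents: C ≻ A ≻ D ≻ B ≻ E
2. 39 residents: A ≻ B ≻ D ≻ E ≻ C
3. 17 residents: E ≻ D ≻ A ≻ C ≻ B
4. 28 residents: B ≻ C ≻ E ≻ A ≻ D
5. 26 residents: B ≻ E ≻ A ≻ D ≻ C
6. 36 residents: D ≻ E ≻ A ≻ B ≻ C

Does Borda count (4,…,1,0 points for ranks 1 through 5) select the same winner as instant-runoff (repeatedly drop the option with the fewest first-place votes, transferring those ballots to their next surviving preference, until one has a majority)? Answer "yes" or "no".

Borda — scores: A 417, E 349, D 349, C 201, B 394. Winner: A.
Instant-runoff — R1 A 39, E 17, D 36, C 25, B 54 (E out); R2 A 39, D 53, C 25, B 54 (C out); R3 A 64, D 53, B 54 (D out); R4 A 117, B 54 (A winner). Winner: A.
The two methods agree.

yes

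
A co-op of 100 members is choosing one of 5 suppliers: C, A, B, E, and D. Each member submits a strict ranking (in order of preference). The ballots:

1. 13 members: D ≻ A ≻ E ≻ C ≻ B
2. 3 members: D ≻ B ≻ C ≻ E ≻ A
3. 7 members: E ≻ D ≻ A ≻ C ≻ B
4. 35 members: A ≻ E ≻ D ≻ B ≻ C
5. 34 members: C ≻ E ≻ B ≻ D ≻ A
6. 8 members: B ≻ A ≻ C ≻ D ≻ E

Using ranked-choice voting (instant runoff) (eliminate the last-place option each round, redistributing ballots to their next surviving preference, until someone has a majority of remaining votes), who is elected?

A

Round 1: C 34, A 35, B 8, E 7, D 16. Eliminate E.
Round 2: C 34, A 35, B 8, D 23. Eliminate B.
Round 3: C 34, A 43, D 23. Eliminate D.
Round 4: C 37, A 63. A has a majority.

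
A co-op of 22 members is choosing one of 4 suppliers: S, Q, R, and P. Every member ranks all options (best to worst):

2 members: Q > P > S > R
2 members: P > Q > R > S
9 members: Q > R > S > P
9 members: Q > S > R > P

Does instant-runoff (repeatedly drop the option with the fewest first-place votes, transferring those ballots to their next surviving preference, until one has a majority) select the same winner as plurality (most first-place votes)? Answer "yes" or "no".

yes

Instant-runoff — R1 S 0, Q 20, R 0, P 2 (Q winner). Winner: Q.
Plurality — first-place votes: S 0, Q 20, R 0, P 2. Winner: Q.
The two methods agree.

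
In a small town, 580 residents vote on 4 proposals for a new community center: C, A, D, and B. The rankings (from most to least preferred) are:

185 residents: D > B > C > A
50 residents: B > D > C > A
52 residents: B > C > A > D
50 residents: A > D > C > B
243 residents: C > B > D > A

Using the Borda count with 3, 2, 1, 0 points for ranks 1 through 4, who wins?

B

C: 185·1 + 50·1 + 52·2 + 50·1 + 243·3 = 1118
A: 185·0 + 50·0 + 52·1 + 50·3 + 243·0 = 202
D: 185·3 + 50·2 + 52·0 + 50·2 + 243·1 = 998
B: 185·2 + 50·3 + 52·3 + 50·0 + 243·2 = 1162
B has the highest Borda score (1162).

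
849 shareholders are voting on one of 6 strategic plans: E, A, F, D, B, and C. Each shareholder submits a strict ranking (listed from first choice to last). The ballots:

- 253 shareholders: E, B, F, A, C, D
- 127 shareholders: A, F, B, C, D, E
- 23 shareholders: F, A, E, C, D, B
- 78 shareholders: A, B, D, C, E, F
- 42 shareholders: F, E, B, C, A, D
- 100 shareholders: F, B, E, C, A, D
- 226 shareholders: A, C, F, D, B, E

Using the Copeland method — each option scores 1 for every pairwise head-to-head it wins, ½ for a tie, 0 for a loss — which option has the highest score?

E: loses to A, F, D, B, and C → score 0.
A: beats E, F, D, B, and C → score 5.
F: beats E, D, B, and C; loses to A → score 4.
D: beats E; loses to A, F, B, and C → score 1.
B: beats E, D, and C; loses to A and F → score 3.
C: beats E and D; loses to A, F, and B → score 2.
A has the best pairwise record.

A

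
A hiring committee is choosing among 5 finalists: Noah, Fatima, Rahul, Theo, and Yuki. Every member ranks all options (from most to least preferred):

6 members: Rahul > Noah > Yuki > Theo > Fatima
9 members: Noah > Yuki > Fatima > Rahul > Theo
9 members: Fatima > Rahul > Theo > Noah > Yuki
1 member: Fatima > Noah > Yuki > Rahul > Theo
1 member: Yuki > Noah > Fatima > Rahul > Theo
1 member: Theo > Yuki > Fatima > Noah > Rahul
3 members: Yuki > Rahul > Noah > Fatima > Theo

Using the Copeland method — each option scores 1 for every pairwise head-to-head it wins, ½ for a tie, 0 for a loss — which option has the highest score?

Noah

Noah: beats Fatima, Theo, and Yuki; loses to Rahul → score 3.
Fatima: beats Rahul and Theo; loses to Noah and Yuki → score 2.
Rahul: beats Noah and Theo; ties Yuki; loses to Fatima → score 2.5.
Theo: loses to Noah, Fatima, Rahul, and Yuki → score 0.
Yuki: beats Fatima and Theo; ties Rahul; loses to Noah → score 2.5.
Noah has the best pairwise record.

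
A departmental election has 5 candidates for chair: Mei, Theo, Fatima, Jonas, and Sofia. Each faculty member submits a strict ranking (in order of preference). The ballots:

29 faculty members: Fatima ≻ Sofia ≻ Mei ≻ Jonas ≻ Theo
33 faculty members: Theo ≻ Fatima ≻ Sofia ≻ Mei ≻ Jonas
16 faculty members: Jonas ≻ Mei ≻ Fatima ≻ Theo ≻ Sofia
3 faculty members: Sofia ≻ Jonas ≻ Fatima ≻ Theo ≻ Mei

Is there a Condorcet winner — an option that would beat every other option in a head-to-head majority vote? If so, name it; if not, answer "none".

Fatima

Fatima vs Mei: 65–16 for Fatima.
Fatima vs Theo: 48–33 for Fatima.
Fatima vs Jonas: 62–19 for Fatima.
Fatima vs Sofia: 78–3 for Fatima.
Fatima beats every other option head-to-head.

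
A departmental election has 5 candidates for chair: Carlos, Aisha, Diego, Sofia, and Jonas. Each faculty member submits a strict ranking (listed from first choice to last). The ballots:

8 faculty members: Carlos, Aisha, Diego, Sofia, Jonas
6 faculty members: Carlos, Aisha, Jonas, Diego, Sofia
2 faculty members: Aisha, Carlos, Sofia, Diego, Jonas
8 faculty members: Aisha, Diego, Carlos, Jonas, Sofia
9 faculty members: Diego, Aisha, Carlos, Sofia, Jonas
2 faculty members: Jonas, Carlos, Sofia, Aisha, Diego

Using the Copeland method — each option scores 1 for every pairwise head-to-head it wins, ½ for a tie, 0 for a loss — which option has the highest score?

Aisha

Carlos: beats Diego, Sofia, and Jonas; loses to Aisha → score 3.
Aisha: beats Carlos, Diego, Sofia, and Jonas → score 4.
Diego: beats Sofia and Jonas; loses to Carlos and Aisha → score 2.
Sofia: beats Jonas; loses to Carlos, Aisha, and Diego → score 1.
Jonas: loses to Carlos, Aisha, Diego, and Sofia → score 0.
Aisha has the best pairwise record.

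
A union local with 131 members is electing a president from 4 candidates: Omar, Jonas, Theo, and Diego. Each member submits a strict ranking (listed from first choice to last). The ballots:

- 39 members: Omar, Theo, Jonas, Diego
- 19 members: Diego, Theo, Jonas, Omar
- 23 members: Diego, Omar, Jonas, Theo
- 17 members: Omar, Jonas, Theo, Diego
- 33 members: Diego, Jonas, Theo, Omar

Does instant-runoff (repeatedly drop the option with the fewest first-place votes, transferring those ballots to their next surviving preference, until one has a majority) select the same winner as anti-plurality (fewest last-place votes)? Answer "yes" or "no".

no

Instant-runoff — R1 Omar 56, Jonas 0, Theo 0, Diego 75 (Diego winner). Winner: Diego.
Anti-plurality — last-place votes: Omar 52, Jonas 0, Theo 23, Diego 56. Winner: Jonas.
The two methods disagree.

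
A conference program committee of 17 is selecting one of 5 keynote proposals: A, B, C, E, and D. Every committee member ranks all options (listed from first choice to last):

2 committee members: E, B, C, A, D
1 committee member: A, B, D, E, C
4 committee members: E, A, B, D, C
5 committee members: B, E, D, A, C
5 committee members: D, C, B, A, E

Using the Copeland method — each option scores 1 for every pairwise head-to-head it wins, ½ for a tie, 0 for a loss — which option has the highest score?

A: beats C; loses to B, E, and D → score 1.
B: beats A, C, E, and D → score 4.
C: loses to A, B, E, and D → score 0.
E: beats A, C, and D; loses to B → score 3.
D: beats A and C; loses to B and E → score 2.
B has the best pairwise record.

B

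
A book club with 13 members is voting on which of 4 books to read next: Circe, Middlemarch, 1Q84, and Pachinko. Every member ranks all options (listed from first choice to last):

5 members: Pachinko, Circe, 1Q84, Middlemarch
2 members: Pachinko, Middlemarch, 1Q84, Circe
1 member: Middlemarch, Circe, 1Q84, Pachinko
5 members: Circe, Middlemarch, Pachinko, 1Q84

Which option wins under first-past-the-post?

First-place votes: Circe 5, Middlemarch 1, 1Q84 0, Pachinko 7.
Pachinko has the most first-place votes.

Pachinko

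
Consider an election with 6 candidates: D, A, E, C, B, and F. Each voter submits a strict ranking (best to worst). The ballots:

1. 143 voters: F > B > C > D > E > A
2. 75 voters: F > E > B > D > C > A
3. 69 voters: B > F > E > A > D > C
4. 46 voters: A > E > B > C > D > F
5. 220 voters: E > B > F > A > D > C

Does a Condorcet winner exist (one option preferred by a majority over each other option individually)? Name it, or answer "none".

none

Checking pairwise contests:
A beats D 335–218.
E beats A 507–46.
F beats E 287–266.
D beats C 364–189.
E beats B 341–212.
B beats F 335–218.
Every option loses at least one head-to-head, so there is no Condorcet winner.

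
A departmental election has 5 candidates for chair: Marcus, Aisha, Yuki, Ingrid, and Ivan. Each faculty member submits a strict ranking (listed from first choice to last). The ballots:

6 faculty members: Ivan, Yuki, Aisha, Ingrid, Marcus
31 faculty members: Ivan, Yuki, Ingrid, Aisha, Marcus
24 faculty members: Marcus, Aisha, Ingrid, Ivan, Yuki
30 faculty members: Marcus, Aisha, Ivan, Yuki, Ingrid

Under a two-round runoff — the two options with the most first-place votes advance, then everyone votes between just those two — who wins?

Round 1 first-place votes: Marcus 54, Aisha 0, Yuki 0, Ingrid 0, Ivan 37.
Marcus and Ivan advance.
Runoff: Marcus is preferred to Ivan by 54 voters; Ivan by 37.
Marcus wins the runoff.

Marcus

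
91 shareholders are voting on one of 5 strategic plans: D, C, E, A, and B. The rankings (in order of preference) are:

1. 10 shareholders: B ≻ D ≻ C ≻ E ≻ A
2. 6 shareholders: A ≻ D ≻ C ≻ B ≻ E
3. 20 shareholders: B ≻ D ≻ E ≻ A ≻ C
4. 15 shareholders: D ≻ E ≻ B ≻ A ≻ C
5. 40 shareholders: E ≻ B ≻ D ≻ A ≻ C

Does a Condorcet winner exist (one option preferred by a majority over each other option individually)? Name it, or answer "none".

Checking pairwise contests:
B beats D 70–21.
D beats C 91–0.
D beats E 51–40.
D beats A 85–6.
E beats B 55–36.
Every option loses at least one head-to-head, so there is no Condorcet winner.

none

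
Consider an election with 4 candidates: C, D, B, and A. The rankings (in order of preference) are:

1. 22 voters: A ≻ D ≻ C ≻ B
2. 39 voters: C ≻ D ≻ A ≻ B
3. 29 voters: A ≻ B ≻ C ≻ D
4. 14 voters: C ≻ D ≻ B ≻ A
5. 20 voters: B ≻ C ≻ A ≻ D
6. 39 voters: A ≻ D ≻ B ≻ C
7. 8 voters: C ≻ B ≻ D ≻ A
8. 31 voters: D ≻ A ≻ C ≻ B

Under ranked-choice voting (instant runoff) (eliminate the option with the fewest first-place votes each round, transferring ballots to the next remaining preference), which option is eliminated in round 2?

D

Round 1: C 61, D 31, B 20, A 90. Eliminate B.
Round 2: C 81, D 31, A 90. Eliminate D.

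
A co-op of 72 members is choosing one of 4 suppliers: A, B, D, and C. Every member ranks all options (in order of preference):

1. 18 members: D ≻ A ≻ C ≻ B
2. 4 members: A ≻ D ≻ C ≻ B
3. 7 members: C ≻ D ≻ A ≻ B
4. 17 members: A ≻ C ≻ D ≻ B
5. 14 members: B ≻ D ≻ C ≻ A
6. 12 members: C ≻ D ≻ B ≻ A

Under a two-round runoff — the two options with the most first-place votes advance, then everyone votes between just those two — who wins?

Round 1 first-place votes: A 21, B 14, D 18, C 19.
A and C advance.
Runoff: A is preferred to C by 39 voters; C by 33.
A wins the runoff.

A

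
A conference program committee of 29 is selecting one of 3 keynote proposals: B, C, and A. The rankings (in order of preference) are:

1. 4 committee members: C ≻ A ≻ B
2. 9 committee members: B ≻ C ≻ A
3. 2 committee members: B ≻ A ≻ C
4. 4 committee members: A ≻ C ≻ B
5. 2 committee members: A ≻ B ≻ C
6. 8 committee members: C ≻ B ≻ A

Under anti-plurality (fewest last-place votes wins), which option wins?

Last-place votes: B 8, C 4, A 17.
C is ranked last by the fewest voters, so C wins.

C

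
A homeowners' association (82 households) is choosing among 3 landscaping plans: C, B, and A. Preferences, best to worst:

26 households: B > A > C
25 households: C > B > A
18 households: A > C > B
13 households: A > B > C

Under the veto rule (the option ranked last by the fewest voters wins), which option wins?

B

Last-place votes: C 39, B 18, A 25.
B is ranked last by the fewest voters, so B wins.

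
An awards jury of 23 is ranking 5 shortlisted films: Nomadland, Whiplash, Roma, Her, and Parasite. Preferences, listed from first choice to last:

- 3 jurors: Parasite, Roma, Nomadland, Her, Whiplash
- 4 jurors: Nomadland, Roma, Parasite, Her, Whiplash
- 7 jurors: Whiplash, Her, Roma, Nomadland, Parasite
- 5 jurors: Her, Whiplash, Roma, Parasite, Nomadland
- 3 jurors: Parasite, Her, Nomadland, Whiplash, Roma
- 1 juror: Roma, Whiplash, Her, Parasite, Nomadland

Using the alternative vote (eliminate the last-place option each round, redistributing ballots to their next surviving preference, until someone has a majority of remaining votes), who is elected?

Whiplash

Round 1: Nomadland 4, Whiplash 7, Roma 1, Her 5, Parasite 6. Eliminate Roma.
Round 2: Nomadland 4, Whiplash 8, Her 5, Parasite 6. Eliminate Nomadland.
Round 3: Whiplash 8, Her 5, Parasite 10. Eliminate Her.
Round 4: Whiplash 13, Parasite 10. Whiplash has a majority.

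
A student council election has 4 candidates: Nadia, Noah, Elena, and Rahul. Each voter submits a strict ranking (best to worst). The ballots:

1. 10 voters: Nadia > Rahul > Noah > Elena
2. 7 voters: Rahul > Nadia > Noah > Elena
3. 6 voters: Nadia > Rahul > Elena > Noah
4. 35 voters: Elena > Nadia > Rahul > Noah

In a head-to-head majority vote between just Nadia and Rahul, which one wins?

Voters preferring Nadia to Rahul: 51; preferring Rahul to Nadia: 7.
Nadia wins the head-to-head.

Nadia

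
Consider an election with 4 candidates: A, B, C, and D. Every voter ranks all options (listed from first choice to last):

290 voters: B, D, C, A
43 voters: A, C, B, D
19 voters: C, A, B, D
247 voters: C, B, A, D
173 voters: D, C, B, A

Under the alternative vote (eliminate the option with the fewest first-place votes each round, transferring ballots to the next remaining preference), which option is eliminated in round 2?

D

Round 1: A 43, B 290, C 266, D 173. Eliminate A.
Round 2: B 290, C 309, D 173. Eliminate D.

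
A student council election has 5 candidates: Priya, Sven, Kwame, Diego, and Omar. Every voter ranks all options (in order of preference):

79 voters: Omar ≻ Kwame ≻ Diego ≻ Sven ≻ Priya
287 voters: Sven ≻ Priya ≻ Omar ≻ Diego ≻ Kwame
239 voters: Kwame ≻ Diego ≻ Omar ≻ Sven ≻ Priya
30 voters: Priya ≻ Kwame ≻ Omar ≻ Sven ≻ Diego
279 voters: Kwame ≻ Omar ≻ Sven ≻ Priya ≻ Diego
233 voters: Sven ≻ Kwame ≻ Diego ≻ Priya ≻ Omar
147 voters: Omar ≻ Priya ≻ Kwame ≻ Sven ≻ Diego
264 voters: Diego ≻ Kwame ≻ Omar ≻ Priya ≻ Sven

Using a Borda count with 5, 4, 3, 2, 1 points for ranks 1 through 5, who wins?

Kwame

Priya: 79·1 + 287·4 + 239·1 + 30·5 + 279·2 + 233·2 + 147·4 + 264·2 = 3756
Sven: 79·2 + 287·5 + 239·2 + 30·2 + 279·3 + 233·5 + 147·2 + 264·1 = 4691
Kwame: 79·4 + 287·1 + 239·5 + 30·4 + 279·5 + 233·4 + 147·3 + 264·4 = 5742
Diego: 79·3 + 287·2 + 239·4 + 30·1 + 279·1 + 233·3 + 147·1 + 264·5 = 4242
Omar: 79·5 + 287·3 + 239·3 + 30·3 + 279·4 + 233·1 + 147·5 + 264·3 = 4939
Kwame has the highest Borda score (5742).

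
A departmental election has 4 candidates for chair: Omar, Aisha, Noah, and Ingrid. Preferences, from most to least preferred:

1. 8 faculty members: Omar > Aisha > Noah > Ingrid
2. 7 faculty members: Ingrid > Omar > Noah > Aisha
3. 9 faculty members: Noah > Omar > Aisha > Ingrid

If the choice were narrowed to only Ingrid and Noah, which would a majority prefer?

Voters preferring Ingrid to Noah: 7; preferring Noah to Ingrid: 17.
Noah wins the head-to-head.

Noah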